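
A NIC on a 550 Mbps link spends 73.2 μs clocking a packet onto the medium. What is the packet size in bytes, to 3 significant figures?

5030 bytes

L = R × t_tx = 550000000 b/s × 7.32e-05 s = 40260 bits.
In bytes: 40260 / 8 = 5030 bytes.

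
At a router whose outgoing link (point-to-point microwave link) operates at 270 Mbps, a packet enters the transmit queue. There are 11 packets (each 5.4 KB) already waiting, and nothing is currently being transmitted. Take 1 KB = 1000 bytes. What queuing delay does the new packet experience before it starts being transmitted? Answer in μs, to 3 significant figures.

1760 μs

Each queued packet: L/R = 43200/270000000 = 160 μs.
11 queued → 1760 μs.
Queuing delay = 1760 μs.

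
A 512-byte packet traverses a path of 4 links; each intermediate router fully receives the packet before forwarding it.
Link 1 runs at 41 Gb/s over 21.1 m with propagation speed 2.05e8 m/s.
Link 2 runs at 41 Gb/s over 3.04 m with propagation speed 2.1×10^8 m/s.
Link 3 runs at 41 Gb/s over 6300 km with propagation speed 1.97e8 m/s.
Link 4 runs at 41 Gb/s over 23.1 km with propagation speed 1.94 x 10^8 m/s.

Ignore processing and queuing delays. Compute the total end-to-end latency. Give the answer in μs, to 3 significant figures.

L = 512 × 8 = 4096 bits.
Transmission delay per hop = L/R = 4096/41000000000 = 0.0999024 μs; 4 hops → 0.39961 μs.
Propagation delays (d/s per hop): 0.102927, 0.0144762, 31979.7, 119.072 μs; sum = 32098.9 μs.
End-to-end = 32100 μs.

32100 μs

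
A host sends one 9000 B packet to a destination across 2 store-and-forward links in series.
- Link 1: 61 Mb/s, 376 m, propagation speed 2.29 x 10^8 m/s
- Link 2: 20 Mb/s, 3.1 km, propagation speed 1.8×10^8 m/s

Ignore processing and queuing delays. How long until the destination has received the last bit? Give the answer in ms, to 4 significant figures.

4.799 ms

L = 9000 × 8 = 72000 bits.
Transmission delays (L/R per hop): 1.18033, 3.6 ms; sum = 4.78033 ms.
Propagation delays (d/s per hop): 0.00164192, 0.0172222 ms; sum = 0.0188641 ms.
End-to-end = 4.799 ms.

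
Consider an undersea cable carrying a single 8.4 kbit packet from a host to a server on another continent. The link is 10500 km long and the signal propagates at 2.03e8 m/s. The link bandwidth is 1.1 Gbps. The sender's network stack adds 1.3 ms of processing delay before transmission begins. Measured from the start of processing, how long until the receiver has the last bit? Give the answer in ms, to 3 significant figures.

L = 8400 bits.
Transmission delay = L/R = 8400 / 1100000000 = 0.00763636 ms.
Propagation delay = d/s = 10500000 m / 2.03e+08 m/s = 51.7241 ms.
Plus processing delay 1.3 ms = 1.3 ms.
Total = 53.0 ms.

53.0 ms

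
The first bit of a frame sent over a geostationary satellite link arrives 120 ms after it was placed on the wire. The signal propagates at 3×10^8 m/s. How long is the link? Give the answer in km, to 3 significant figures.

36000 km

d = s × t_prop = 300000000 × 0.12 = 36000 km.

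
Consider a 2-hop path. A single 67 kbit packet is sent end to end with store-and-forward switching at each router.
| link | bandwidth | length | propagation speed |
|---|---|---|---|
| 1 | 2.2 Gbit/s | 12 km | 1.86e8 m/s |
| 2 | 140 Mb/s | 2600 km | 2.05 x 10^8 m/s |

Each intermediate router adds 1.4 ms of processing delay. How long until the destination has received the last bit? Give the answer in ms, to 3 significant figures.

14.7 ms

L = 67000 bits.
Transmission delays (L/R per hop): 0.0304545, 0.478571 ms; sum = 0.509026 ms.
Propagation delays (d/s per hop): 0.0645161, 12.6829 ms; sum = 12.7474 ms.
Processing at 1 router(s): 1 × 1.4 ms = 1.4 ms.
End-to-end = 14.7 ms.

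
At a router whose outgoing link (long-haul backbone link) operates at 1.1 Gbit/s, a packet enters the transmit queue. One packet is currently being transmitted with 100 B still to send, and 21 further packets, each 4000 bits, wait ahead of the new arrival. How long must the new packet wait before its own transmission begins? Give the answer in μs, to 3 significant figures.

77.1 μs

Each queued packet: L/R = 4000/1100000000 = 3.63636 μs.
21 queued → 76.3636 μs.
Plus remaining 800 bits of current packet: 0.727273 μs.
Queuing delay = 77.1 μs.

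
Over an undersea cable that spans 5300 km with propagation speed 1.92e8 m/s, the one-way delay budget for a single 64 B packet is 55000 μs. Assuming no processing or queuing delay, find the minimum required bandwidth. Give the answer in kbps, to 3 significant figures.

18.7 kbps

L = 512 bits.
Propagation delay = 5300000 / 192000000 = 27604.2 μs.
Transmission budget = 55000 − 27604.2 = 27395.8 μs.
R ≥ L / t_tx = 512 bits / 0.0273958 s = 18.7 kbps.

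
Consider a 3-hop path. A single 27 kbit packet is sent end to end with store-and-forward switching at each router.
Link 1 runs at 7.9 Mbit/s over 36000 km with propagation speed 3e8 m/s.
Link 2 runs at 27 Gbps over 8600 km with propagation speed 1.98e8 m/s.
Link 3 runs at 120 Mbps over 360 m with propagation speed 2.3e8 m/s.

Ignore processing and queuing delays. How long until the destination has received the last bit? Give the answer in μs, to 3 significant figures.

L = 27000 bits.
Transmission delays (L/R per hop): 3417.72, 1, 225 μs; sum = 3643.72 μs.
Propagation delays (d/s per hop): 120000, 43434.3, 1.56522 μs; sum = 163436 μs.
End-to-end = 167000 μs.

167000 μs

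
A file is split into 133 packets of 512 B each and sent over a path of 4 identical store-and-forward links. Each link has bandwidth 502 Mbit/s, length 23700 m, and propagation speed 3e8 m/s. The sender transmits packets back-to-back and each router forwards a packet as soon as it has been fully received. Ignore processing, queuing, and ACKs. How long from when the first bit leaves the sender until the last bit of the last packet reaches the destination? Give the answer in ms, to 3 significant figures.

1.43 ms

Per-hop transmission t_tx = L/R = 4096/502000000 = 0.00815936 ms.
Per-hop propagation t_prop = 23700/300000000 = 0.079 ms.
Pipeline fill: first packet needs 4·t_tx to clear all hops; remaining 132 packets each add one t_tx.
Total = (4+133-1)·t_tx + 4·t_prop = 136·0.00815936 + 4·0.079 = 1.43 ms.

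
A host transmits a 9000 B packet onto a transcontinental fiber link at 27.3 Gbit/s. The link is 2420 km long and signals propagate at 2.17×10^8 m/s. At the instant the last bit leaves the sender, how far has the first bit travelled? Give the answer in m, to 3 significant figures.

t_tx = L/R = 72000/27300000000 = 2.63736e-06 s.
Distance = s × t_tx = 217000000 × 2.63736e-06 = 572 m.

572 m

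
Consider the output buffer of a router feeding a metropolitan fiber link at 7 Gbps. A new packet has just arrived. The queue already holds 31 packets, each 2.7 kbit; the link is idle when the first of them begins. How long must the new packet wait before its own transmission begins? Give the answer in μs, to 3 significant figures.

12.0 μs

Each queued packet: L/R = 2700/7000000000 = 0.385714 μs.
31 queued → 11.9571 μs.
Queuing delay = 12.0 μs.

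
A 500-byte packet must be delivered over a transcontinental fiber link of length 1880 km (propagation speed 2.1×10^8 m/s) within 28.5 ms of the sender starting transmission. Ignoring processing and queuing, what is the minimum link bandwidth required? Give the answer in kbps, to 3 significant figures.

L = 4000 bits.
Propagation delay = 1880000 / 210000000 = 8.95238 ms.
Transmission budget = 28.5 − 8.95238 = 19.5476 ms.
R ≥ L / t_tx = 4000 bits / 0.0195476 s = 205 kbps.

205 kbps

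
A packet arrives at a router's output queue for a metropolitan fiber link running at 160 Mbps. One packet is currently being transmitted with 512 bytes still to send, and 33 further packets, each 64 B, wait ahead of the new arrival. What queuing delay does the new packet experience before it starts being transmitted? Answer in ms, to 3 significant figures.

0.131 ms

Each queued packet: L/R = 512/160000000 = 0.0032 ms.
33 queued → 0.1056 ms.
Plus remaining 4096 bits of current packet: 0.0256 ms.
Queuing delay = 0.131 ms.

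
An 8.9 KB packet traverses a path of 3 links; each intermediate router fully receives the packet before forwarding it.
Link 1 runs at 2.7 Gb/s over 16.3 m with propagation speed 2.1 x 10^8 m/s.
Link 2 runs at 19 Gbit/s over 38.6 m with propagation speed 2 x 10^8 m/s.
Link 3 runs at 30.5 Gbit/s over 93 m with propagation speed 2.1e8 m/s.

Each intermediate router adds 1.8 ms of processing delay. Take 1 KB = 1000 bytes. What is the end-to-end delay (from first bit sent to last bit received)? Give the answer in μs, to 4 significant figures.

3633 μs

L = 71200 bits.
Transmission delays (L/R per hop): 26.3704, 3.74737, 2.33443 μs; sum = 32.4522 μs.
Propagation delays (d/s per hop): 0.077619, 0.193, 0.442857 μs; sum = 0.713476 μs.
Processing at 2 router(s): 2 × 1.8 ms = 3600 μs.
End-to-end = 3633 μs.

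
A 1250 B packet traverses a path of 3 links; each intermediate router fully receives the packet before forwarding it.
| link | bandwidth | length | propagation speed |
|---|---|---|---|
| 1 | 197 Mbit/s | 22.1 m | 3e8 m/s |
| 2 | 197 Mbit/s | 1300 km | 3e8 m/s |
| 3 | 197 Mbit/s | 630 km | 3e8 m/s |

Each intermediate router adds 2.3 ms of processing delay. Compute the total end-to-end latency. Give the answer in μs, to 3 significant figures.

L = 1250 × 8 = 10000 bits.
Transmission delay per hop = L/R = 10000/197000000 = 50.7614 μs; 3 hops → 152.284 μs.
Propagation delays (d/s per hop): 0.0736667, 4333.33, 2100 μs; sum = 6433.41 μs.
Processing at 2 router(s): 2 × 2.3 ms = 4600 μs.
End-to-end = 11200 μs.

11200 μs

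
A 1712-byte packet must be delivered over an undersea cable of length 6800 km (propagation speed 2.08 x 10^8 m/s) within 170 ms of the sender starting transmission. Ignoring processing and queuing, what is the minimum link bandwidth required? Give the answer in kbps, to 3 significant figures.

99.7 kbps

L = 13696 bits.
Propagation delay = 6800000 / 208000000 = 32.6923 ms.
Transmission budget = 170 − 32.6923 = 137.308 ms.
R ≥ L / t_tx = 13696 bits / 0.137308 s = 99.7 kbps.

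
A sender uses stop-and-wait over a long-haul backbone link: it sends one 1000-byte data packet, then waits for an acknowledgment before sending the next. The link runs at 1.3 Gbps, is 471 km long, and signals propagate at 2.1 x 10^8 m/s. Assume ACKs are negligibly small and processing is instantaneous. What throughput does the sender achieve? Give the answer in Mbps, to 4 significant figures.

1.781 Mbps

t_tx = L/R = 8000/1300000000 = 6.15385e-06 s.
t_prop = 471000/210000000 = 0.00224286 s; RTT = 0.00448571 s.
Cycle = t_tx + RTT = 0.00449187 s.
Throughput = L / cycle = 8000 / 0.00449187 = 1.781 Mbps.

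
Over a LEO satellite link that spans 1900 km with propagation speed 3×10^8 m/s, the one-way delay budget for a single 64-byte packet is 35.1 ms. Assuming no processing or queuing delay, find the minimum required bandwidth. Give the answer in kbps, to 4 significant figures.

L = 512 bits.
Propagation delay = 1900000 / 300000000 = 6.33333 ms.
Transmission budget = 35.1 − 6.33333 = 28.7667 ms.
R ≥ L / t_tx = 512 bits / 0.0287667 s = 17.80 kbps.

17.80 kbps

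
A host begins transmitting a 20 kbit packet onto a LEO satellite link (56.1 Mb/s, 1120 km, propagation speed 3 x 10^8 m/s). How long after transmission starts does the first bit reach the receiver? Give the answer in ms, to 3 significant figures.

First bit experiences only propagation delay: d/s = 1120000/300000000 = 3.73 ms.

3.73 ms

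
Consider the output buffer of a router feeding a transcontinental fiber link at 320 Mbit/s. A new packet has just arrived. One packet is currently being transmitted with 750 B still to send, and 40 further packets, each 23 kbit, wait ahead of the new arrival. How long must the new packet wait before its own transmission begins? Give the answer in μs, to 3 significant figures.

2890 μs

Each queued packet: L/R = 23000/320000000 = 71.875 μs.
40 queued → 2875 μs.
Plus remaining 6000 bits of current packet: 18.75 μs.
Queuing delay = 2890 μs.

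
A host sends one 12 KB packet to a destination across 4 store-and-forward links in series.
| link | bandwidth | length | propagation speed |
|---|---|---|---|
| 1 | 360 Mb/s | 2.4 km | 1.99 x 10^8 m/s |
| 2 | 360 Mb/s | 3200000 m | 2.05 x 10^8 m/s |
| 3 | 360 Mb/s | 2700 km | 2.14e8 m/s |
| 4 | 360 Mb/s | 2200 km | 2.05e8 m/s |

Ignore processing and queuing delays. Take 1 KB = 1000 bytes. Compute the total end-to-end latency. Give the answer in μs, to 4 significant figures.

40040 μs

L = 96000 bits.
Transmission delay per hop = L/R = 96000/360000000 = 266.667 μs; 4 hops → 1066.67 μs.
Propagation delays (d/s per hop): 12.0603, 15609.8, 12616.8, 10731.7 μs; sum = 38970.3 μs.
End-to-end = 40040 μs.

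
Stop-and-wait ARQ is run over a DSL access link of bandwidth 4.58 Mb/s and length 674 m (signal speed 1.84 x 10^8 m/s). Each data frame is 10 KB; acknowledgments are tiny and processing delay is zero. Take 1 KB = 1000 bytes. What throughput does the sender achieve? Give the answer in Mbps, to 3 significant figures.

t_tx = L/R = 80000/4580000 = 0.0174672 s.
t_prop = 674/184000000 = 3.66304e-06 s; RTT = 7.32609e-06 s.
Cycle = t_tx + RTT = 0.0174746 s.
Throughput = L / cycle = 80000 / 0.0174746 = 4.58 Mbps.

4.58 Mbps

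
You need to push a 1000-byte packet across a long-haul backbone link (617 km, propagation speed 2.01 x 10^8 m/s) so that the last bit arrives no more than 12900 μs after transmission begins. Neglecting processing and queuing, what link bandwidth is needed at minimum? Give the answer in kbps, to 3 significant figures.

814 kbps

L = 8000 bits.
Propagation delay = 617000 / 2.01e+08 = 3069.65 μs.
Transmission budget = 12900 − 3069.65 = 9830.35 μs.
R ≥ L / t_tx = 8000 bits / 0.00983035 s = 814 kbps.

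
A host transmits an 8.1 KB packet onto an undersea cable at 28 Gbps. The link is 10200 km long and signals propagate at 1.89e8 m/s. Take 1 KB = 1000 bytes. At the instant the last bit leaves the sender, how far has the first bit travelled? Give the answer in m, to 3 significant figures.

t_tx = L/R = 64800/28000000000 = 2.31429e-06 s.
Distance = s × t_tx = 189000000 × 2.31429e-06 = 437 m.

437 m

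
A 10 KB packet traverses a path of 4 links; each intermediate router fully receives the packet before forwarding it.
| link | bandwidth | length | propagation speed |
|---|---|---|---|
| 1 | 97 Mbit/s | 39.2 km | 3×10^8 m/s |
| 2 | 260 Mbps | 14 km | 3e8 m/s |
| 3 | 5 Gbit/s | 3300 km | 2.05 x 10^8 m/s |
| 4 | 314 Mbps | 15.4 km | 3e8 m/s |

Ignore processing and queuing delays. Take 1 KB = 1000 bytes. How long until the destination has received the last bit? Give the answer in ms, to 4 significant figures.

L = 80000 bits.
Transmission delays (L/R per hop): 0.824742, 0.307692, 0.016, 0.254777 ms; sum = 1.40321 ms.
Propagation delays (d/s per hop): 0.130667, 0.0466667, 16.0976, 0.0513333 ms; sum = 16.3262 ms.
End-to-end = 17.73 ms.

17.73 ms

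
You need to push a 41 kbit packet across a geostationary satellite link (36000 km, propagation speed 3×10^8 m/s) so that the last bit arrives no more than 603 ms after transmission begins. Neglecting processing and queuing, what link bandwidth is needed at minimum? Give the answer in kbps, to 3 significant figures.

Propagation delay = 36000000 / 300000000 = 120 ms.
Transmission budget = 603 − 120 = 483 ms.
R ≥ L / t_tx = 41000 bits / 0.483 s = 84.9 kbps.

84.9 kbps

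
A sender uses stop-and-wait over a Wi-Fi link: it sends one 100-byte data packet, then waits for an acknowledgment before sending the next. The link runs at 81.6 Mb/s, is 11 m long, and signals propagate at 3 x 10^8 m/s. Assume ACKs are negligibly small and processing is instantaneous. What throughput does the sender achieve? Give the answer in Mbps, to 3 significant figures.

t_tx = L/R = 800/81600000 = 9.80392e-06 s.
t_prop = 11/300000000 = 3.66667e-08 s; RTT = 7.33333e-08 s.
Cycle = t_tx + RTT = 9.87725e-06 s.
Throughput = L / cycle = 800 / 9.87725e-06 = 81.0 Mbps.

81.0 Mbps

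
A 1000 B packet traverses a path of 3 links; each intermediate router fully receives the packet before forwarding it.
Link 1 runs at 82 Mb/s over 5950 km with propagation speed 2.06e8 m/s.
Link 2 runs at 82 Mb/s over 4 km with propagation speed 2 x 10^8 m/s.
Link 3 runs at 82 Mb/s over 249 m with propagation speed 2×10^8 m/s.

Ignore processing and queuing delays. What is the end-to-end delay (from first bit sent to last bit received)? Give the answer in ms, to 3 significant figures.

L = 1000 × 8 = 8000 bits.
Transmission delay per hop = L/R = 8000/82000000 = 0.097561 ms; 3 hops → 0.292683 ms.
Propagation delays (d/s per hop): 28.8835, 0.02, 0.001245 ms; sum = 28.9047 ms.
End-to-end = 29.2 ms.

29.2 ms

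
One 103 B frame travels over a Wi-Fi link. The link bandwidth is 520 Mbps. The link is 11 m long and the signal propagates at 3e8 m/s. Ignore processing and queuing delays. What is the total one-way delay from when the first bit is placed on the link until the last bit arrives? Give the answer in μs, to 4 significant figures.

L = 103 × 8 = 824 bits.
Transmission delay = L/R = 824 / 520000000 = 1.58462 μs.
Propagation delay = d/s = 11 m / 300000000 m/s = 0.0366667 μs.
Total = 1.621 μs.

1.621 μs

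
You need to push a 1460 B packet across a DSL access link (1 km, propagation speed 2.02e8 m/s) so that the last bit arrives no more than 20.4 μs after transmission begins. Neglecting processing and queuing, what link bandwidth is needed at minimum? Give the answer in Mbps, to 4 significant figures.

756.0 Mbps

L = 11680 bits.
Propagation delay = 1000 / 202000000 = 4.9505 μs.
Transmission budget = 20.4 − 4.9505 = 15.4495 μs.
R ≥ L / t_tx = 11680 bits / 1.54495e-05 s = 756.0 Mbps.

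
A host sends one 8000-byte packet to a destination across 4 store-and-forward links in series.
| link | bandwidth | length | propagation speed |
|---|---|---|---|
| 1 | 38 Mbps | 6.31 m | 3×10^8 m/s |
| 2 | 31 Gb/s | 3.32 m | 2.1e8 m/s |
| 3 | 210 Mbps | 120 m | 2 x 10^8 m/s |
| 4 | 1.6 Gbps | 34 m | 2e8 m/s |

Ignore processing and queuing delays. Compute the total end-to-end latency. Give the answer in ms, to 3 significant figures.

L = 8000 × 8 = 64000 bits.
Transmission delays (L/R per hop): 1.68421, 0.00206452, 0.304762, 0.04 ms; sum = 2.03104 ms.
Propagation delays (d/s per hop): 2.10333e-05, 1.58095e-05, 0.0006, 0.00017 ms; sum = 0.000806843 ms.
End-to-end = 2.03 ms.

2.03 ms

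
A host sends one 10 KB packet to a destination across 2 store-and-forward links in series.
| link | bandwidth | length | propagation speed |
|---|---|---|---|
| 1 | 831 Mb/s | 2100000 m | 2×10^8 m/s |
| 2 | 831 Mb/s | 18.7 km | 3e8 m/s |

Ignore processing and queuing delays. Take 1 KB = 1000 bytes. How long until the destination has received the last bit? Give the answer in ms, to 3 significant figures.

10.8 ms

L = 80000 bits.
Transmission delay per hop = L/R = 80000/831000000 = 0.0962696 ms; 2 hops → 0.192539 ms.
Propagation delays (d/s per hop): 10.5, 0.0623333 ms; sum = 10.5623 ms.
End-to-end = 10.8 ms.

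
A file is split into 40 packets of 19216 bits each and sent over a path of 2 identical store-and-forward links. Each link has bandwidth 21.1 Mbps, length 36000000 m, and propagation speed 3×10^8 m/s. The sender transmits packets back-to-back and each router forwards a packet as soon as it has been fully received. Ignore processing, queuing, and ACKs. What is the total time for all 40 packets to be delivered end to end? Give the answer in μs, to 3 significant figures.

277000 μs

Per-hop transmission t_tx = L/R = 19216/21100000 = 910.711 μs.
Per-hop propagation t_prop = 36000000/300000000 = 120000 μs.
Pipeline fill: first packet needs 2·t_tx to clear all hops; remaining 39 packets each add one t_tx.
Total = (2+40-1)·t_tx + 2·t_prop = 41·910.711 + 2·120000 = 277000 μs.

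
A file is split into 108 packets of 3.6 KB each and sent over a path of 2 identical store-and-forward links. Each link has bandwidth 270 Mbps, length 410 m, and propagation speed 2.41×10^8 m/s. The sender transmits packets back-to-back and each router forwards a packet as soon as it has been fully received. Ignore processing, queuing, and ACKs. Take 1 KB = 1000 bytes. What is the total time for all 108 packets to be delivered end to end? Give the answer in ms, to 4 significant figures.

11.63 ms

Per-hop transmission t_tx = L/R = 28800/270000000 = 0.106667 ms.
Per-hop propagation t_prop = 410/241000000 = 0.00170124 ms.
Pipeline fill: first packet needs 2·t_tx to clear all hops; remaining 107 packets each add one t_tx.
Total = (2+108-1)·t_tx + 2·t_prop = 109·0.106667 + 2·0.00170124 = 11.63 ms.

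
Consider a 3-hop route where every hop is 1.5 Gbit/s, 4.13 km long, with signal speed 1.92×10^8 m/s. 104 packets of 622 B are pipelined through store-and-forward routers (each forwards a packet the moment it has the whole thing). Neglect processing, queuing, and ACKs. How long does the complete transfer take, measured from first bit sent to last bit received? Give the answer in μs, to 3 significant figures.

416 μs

Per-hop transmission t_tx = L/R = 4976/1500000000 = 3.31733 μs.
Per-hop propagation t_prop = 4130/192000000 = 21.5104 μs.
Pipeline fill: first packet needs 3·t_tx to clear all hops; remaining 103 packets each add one t_tx.
Total = (3+104-1)·t_tx + 3·t_prop = 106·3.31733 + 3·21.5104 = 416 μs.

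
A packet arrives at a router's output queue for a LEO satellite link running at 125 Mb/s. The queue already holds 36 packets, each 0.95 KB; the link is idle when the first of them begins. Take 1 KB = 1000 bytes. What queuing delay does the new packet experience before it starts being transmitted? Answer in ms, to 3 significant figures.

Each queued packet: L/R = 7600/125000000 = 0.0608 ms.
36 queued → 2.1888 ms.
Queuing delay = 2.19 ms.

2.19 ms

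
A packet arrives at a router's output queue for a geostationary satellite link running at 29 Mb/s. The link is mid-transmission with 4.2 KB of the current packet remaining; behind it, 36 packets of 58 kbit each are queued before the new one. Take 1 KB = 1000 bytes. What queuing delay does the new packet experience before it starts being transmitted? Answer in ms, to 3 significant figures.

Each queued packet: L/R = 58000/29000000 = 2 ms.
36 queued → 72 ms.
Plus remaining 33600 bits of current packet: 1.15862 ms.
Queuing delay = 73.2 ms.

73.2 ms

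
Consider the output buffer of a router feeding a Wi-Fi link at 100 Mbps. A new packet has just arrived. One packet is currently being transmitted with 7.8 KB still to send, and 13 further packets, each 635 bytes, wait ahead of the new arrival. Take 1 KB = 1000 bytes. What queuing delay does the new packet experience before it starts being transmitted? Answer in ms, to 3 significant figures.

Each queued packet: L/R = 5080/100000000 = 0.0508 ms.
13 queued → 0.6604 ms.
Plus remaining 62400 bits of current packet: 0.624 ms.
Queuing delay = 1.28 ms.

1.28 ms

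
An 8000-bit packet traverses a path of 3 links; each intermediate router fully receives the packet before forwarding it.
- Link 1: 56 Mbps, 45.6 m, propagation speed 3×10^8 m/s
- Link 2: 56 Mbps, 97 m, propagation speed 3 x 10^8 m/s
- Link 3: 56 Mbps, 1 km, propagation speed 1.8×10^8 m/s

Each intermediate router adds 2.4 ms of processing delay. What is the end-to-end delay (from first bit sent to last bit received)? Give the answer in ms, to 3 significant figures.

Transmission delay per hop = L/R = 8000/56000000 = 0.142857 ms; 3 hops → 0.428571 ms.
Propagation delays (d/s per hop): 0.000152, 0.000323333, 0.00555556 ms; sum = 0.00603089 ms.
Processing at 2 router(s): 2 × 2.4 ms = 4.8 ms.
End-to-end = 5.23 ms.

5.23 ms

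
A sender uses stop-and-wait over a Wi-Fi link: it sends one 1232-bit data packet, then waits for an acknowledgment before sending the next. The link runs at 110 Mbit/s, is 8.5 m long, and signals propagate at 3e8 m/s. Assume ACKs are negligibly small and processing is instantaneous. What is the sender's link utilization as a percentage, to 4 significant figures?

99.50 %

t_tx = L/R = 1232/110000000 = 1.12e-05 s.
t_prop = 8.5/300000000 = 2.83333e-08 s; RTT = 5.66667e-08 s.
Cycle = t_tx + RTT = 1.12567e-05 s.
Utilization = t_tx / cycle = 1.12e-05/1.12567e-05 = 99.50 %.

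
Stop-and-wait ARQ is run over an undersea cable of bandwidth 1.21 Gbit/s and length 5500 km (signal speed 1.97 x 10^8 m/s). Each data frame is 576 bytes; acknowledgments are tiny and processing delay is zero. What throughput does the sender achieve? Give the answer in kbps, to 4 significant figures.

82.52 kbps

t_tx = L/R = 4608/1210000000 = 3.80826e-06 s.
t_prop = 5500000/197000000 = 0.0279188 s; RTT = 0.0558376 s.
Cycle = t_tx + RTT = 0.0558414 s.
Throughput = L / cycle = 4608 / 0.0558414 = 82.52 kbps.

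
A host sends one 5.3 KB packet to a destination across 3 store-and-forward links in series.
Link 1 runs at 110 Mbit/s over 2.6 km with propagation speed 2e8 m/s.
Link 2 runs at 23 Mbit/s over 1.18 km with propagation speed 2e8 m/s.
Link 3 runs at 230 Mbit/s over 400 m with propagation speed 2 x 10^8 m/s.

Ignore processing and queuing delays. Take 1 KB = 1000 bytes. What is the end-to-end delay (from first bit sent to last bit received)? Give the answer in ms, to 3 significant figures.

L = 42400 bits.
Transmission delays (L/R per hop): 0.385455, 1.84348, 0.184348 ms; sum = 2.41328 ms.
Propagation delays (d/s per hop): 0.013, 0.0059, 0.002 ms; sum = 0.0209 ms.
End-to-end = 2.43 ms.

2.43 ms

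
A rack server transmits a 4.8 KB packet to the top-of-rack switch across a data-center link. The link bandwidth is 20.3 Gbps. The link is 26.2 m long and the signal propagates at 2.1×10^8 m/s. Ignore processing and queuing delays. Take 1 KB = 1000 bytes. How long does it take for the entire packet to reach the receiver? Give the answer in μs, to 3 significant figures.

2.02 μs

L = 38400 bits.
Transmission delay = L/R = 38400 / 20300000000 = 1.89163 μs.
Propagation delay = d/s = 26.2 m / 210000000 m/s = 0.124762 μs.
Total = 2.02 μs.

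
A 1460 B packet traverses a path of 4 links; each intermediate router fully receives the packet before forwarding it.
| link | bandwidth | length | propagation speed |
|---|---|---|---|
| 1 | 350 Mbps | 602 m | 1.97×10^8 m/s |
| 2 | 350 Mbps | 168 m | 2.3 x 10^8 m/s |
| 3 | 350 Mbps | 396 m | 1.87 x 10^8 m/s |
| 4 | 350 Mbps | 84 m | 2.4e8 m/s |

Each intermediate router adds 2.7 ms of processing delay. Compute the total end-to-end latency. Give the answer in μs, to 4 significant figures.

8240 μs

L = 1460 × 8 = 11680 bits.
Transmission delay per hop = L/R = 11680/350000000 = 33.3714 μs; 4 hops → 133.486 μs.
Propagation delays (d/s per hop): 3.05584, 0.730435, 2.11765, 0.35 μs; sum = 6.25392 μs.
Processing at 3 router(s): 3 × 2.7 ms = 8100 μs.
End-to-end = 8240 μs.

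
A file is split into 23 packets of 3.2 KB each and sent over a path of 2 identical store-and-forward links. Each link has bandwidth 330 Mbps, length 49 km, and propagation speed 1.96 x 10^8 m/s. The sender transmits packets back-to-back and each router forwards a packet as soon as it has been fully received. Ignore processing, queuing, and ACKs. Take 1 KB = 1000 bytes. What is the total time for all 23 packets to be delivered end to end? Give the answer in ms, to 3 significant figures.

2.36 ms

Per-hop transmission t_tx = L/R = 25600/330000000 = 0.0775758 ms.
Per-hop propagation t_prop = 49000/196000000 = 0.25 ms.
Pipeline fill: first packet needs 2·t_tx to clear all hops; remaining 22 packets each add one t_tx.
Total = (2+23-1)·t_tx + 2·t_prop = 24·0.0775758 + 2·0.25 = 2.36 ms.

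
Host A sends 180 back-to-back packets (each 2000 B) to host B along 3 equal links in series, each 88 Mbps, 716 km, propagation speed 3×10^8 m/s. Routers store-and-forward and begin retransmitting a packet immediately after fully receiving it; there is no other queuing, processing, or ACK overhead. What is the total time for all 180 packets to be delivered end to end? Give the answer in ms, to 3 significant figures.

Per-hop transmission t_tx = L/R = 16000/88000000 = 0.181818 ms.
Per-hop propagation t_prop = 716000/300000000 = 2.38667 ms.
Pipeline fill: first packet needs 3·t_tx to clear all hops; remaining 179 packets each add one t_tx.
Total = (3+180-1)·t_tx + 3·t_prop = 182·0.181818 + 3·2.38667 = 40.3 ms.

40.3 ms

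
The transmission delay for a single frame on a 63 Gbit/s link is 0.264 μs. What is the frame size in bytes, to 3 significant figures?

L = R × t_tx = 63000000000 b/s × 2.64e-07 s = 16632 bits.
In bytes: 16632 / 8 = 2080 bytes.

2080 bytes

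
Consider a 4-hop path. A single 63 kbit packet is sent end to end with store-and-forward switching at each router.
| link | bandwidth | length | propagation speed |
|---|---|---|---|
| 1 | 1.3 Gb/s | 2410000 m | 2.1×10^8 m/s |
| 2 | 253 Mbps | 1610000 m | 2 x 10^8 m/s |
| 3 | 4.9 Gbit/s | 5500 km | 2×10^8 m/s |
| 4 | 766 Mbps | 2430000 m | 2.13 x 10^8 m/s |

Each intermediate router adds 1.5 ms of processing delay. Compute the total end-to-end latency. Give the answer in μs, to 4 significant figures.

L = 63000 bits.
Transmission delays (L/R per hop): 48.4615, 249.012, 12.8571, 82.2454 μs; sum = 392.576 μs.
Propagation delays (d/s per hop): 11476.2, 8050, 27500, 11408.5 μs; sum = 58434.6 μs.
Processing at 3 router(s): 3 × 1.5 ms = 4500 μs.
End-to-end = 63330 μs.

63330 μs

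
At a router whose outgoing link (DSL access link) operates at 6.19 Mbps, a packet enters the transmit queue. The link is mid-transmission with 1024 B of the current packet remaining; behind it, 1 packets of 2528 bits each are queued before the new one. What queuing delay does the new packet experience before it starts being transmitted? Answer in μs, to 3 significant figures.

Each queued packet: L/R = 2528/6190000 = 408.401 μs.
1 queued → 408.401 μs.
Plus remaining 8192 bits of current packet: 1323.42 μs.
Queuing delay = 1730 μs.

1730 μs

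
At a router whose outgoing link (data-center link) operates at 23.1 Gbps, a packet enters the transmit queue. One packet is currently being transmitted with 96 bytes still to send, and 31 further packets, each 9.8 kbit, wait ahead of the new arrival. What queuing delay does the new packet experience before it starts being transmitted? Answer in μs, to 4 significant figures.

Each queued packet: L/R = 9800/23100000000 = 0.424242 μs.
31 queued → 13.1515 μs.
Plus remaining 768 bits of current packet: 0.0332468 μs.
Queuing delay = 13.18 μs.

13.18 μs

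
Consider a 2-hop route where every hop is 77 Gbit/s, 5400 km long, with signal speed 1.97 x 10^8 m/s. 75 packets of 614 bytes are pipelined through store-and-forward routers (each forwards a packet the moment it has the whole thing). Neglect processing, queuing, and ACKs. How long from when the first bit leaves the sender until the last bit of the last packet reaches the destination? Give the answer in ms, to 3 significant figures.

54.8 ms

Per-hop transmission t_tx = L/R = 4912/77000000000 = 6.37922e-05 ms.
Per-hop propagation t_prop = 5400000/197000000 = 27.4112 ms.
Pipeline fill: first packet needs 2·t_tx to clear all hops; remaining 74 packets each add one t_tx.
Total = (2+75-1)·t_tx + 2·t_prop = 76·6.37922e-05 + 2·27.4112 = 54.8 ms.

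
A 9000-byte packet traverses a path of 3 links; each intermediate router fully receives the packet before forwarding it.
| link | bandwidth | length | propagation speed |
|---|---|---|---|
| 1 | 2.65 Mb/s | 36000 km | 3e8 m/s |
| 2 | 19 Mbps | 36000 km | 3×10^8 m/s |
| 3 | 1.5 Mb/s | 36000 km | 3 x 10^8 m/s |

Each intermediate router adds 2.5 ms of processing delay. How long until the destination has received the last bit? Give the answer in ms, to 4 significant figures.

L = 9000 × 8 = 72000 bits.
Transmission delays (L/R per hop): 27.1698, 3.78947, 48 ms; sum = 78.9593 ms.
Propagation delays (d/s per hop): 120, 120, 120 ms; sum = 360 ms.
Processing at 2 router(s): 2 × 2.5 ms = 5 ms.
End-to-end = 444.0 ms.

444.0 ms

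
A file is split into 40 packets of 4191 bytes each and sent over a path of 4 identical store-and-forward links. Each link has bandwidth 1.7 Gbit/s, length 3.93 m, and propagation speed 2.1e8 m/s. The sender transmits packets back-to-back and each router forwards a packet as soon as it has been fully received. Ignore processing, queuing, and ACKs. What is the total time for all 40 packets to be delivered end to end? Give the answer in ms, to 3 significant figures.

0.848 ms

Per-hop transmission t_tx = L/R = 33528/1700000000 = 0.0197224 ms.
Per-hop propagation t_prop = 3.93/210000000 = 1.87143e-05 ms.
Pipeline fill: first packet needs 4·t_tx to clear all hops; remaining 39 packets each add one t_tx.
Total = (4+40-1)·t_tx + 4·t_prop = 43·0.0197224 + 4·1.87143e-05 = 0.848 ms.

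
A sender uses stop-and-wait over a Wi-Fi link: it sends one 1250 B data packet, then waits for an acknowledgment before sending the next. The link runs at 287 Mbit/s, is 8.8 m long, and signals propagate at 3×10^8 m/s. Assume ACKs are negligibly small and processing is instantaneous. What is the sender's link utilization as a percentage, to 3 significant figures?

t_tx = L/R = 10000/287000000 = 3.48432e-05 s.
t_prop = 8.8/300000000 = 2.93333e-08 s; RTT = 5.86667e-08 s.
Cycle = t_tx + RTT = 3.49019e-05 s.
Utilization = t_tx / cycle = 3.48432e-05/3.49019e-05 = 99.8 %.

99.8 %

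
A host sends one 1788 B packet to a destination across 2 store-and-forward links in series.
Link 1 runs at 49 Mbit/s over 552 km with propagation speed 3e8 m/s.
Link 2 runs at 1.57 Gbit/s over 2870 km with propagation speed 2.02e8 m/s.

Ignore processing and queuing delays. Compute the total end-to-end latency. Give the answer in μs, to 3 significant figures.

16300 μs

L = 1788 × 8 = 14304 bits.
Transmission delays (L/R per hop): 291.918, 9.11083 μs; sum = 301.029 μs.
Propagation delays (d/s per hop): 1840, 14207.9 μs; sum = 16047.9 μs.
End-to-end = 16300 μs.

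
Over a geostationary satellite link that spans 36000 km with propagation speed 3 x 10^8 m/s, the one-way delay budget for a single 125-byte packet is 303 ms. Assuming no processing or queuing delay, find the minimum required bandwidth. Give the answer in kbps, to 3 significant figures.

5.46 kbps

L = 1000 bits.
Propagation delay = 36000000 / 300000000 = 120 ms.
Transmission budget = 303 − 120 = 183 ms.
R ≥ L / t_tx = 1000 bits / 0.183 s = 5.46 kbps.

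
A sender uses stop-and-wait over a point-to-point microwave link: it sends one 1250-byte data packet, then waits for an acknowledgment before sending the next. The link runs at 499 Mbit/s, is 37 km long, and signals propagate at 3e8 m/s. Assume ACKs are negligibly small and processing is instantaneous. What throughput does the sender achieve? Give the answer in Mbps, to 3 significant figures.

37.5 Mbps

t_tx = L/R = 10000/499000000 = 2.00401e-05 s.
t_prop = 37000/300000000 = 0.000123333 s; RTT = 0.000246667 s.
Cycle = t_tx + RTT = 0.000266707 s.
Throughput = L / cycle = 10000 / 0.000266707 = 37.5 Mbps.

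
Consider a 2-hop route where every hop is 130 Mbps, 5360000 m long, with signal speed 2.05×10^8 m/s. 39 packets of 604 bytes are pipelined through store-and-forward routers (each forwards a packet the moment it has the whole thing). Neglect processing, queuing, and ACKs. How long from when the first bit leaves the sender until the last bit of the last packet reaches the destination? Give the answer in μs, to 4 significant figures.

Per-hop transmission t_tx = L/R = 4832/130000000 = 37.1692 μs.
Per-hop propagation t_prop = 5360000/2.05e+08 = 26146.3 μs.
Pipeline fill: first packet needs 2·t_tx to clear all hops; remaining 38 packets each add one t_tx.
Total = (2+39-1)·t_tx + 2·t_prop = 40·37.1692 + 2·26146.3 = 53780 μs.

53780 μs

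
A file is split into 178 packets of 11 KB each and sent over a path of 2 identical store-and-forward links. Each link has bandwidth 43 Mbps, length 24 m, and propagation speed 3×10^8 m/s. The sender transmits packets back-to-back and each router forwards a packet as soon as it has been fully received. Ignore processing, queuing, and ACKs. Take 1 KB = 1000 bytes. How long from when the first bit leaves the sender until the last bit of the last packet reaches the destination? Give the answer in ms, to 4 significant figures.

Per-hop transmission t_tx = L/R = 88000/43000000 = 2.04651 ms.
Per-hop propagation t_prop = 24/300000000 = 8e-05 ms.
Pipeline fill: first packet needs 2·t_tx to clear all hops; remaining 177 packets each add one t_tx.
Total = (2+178-1)·t_tx + 2·t_prop = 179·2.04651 + 2·8e-05 = 366.3 ms.

366.3 ms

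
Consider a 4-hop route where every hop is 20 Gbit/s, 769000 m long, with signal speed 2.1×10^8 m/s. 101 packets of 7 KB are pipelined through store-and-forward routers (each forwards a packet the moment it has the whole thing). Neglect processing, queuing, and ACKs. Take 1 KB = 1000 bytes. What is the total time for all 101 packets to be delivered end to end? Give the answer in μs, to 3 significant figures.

Per-hop transmission t_tx = L/R = 56000/20000000000 = 2.8 μs.
Per-hop propagation t_prop = 769000/210000000 = 3661.9 μs.
Pipeline fill: first packet needs 4·t_tx to clear all hops; remaining 100 packets each add one t_tx.
Total = (4+101-1)·t_tx + 4·t_prop = 104·2.8 + 4·3661.9 = 14900 μs.

14900 μs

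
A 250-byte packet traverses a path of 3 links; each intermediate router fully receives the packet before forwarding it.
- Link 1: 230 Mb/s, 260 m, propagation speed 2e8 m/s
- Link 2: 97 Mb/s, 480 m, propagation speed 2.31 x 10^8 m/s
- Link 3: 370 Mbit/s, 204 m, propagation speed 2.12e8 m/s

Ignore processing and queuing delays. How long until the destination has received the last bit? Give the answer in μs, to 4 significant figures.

39.06 μs

L = 250 × 8 = 2000 bits.
Transmission delays (L/R per hop): 8.69565, 20.6186, 5.40541 μs; sum = 34.7196 μs.
Propagation delays (d/s per hop): 1.3, 2.07792, 0.962264 μs; sum = 4.34019 μs.
End-to-end = 39.06 μs.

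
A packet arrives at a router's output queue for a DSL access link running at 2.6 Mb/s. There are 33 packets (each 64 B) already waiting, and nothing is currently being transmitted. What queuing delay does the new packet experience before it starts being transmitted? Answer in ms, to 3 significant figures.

Each queued packet: L/R = 512/2600000 = 0.196923 ms.
33 queued → 6.49846 ms.
Queuing delay = 6.50 ms.

6.50 ms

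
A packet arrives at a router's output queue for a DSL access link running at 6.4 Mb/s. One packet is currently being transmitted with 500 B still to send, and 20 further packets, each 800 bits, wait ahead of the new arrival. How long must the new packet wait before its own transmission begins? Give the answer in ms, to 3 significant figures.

3.13 ms

Each queued packet: L/R = 800/6400000 = 0.125 ms.
20 queued → 2.5 ms.
Plus remaining 4000 bits of current packet: 0.625 ms.
Queuing delay = 3.13 ms.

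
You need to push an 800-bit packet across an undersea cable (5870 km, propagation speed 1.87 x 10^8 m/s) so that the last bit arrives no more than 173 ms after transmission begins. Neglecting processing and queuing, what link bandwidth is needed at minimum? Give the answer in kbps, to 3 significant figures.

5.65 kbps

Propagation delay = 5870000 / 187000000 = 31.3904 ms.
Transmission budget = 173 − 31.3904 = 141.61 ms.
R ≥ L / t_tx = 800 bits / 0.14161 s = 5.65 kbps.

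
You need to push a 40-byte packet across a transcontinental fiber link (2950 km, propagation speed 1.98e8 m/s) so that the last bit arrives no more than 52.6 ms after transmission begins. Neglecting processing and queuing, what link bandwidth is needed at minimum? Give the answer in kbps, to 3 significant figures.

L = 320 bits.
Propagation delay = 2950000 / 198000000 = 14.899 ms.
Transmission budget = 52.6 − 14.899 = 37.701 ms.
R ≥ L / t_tx = 320 bits / 0.037701 s = 8.49 kbps.

8.49 kbps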